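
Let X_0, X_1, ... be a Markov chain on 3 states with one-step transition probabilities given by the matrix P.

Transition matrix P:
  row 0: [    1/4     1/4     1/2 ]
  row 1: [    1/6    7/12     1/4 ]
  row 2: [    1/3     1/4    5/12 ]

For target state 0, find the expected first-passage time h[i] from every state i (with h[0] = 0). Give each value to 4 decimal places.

First-step conditioning: h[0] = 0; for i ≠ 0, h[i] = 1 + Σ_k P[i][k]·h[k].
  h[1] = 1 + 7/12·h[1] + 1/4·h[2]
  h[2] = 1 + 1/4·h[1] + 5/12·h[2]
Solving the 2×2 linear system over states ≠ 0 gives exactly h = [0, 60/13, 48/13] (h[0] = 0 is the target).

h = [0.0000, 4.6154, 3.6923]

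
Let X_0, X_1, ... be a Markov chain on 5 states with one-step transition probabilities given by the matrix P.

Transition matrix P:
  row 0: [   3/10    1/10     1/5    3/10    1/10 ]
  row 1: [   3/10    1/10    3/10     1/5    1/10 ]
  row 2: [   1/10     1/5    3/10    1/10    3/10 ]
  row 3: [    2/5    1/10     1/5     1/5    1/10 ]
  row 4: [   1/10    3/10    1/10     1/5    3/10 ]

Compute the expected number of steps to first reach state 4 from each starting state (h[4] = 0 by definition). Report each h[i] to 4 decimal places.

First-step conditioning: h[4] = 0; for i ≠ 4, h[i] = 1 + Σ_k P[i][k]·h[k].
  h[0] = 1 + 3/10·h[0] + 1/10·h[1] + 1/5·h[2] + 3/10·h[3]
  h[1] = 1 + 3/10·h[0] + 1/10·h[1] + 3/10·h[2] + 1/5·h[3]
  h[2] = 1 + 1/10·h[0] + 1/5·h[1] + 3/10·h[2] + 1/10·h[3]
  h[3] = 1 + 2/5·h[0] + 1/10·h[1] + 1/5·h[2] + 1/5·h[3]
Solving the 4×4 linear system over states ≠ 4 gives exactly h = [890/131, 870/131, 690/131, 890/131, 0] (h[4] = 0 is the target).

h = [6.7939, 6.6412, 5.2672, 6.7939, 0.0000]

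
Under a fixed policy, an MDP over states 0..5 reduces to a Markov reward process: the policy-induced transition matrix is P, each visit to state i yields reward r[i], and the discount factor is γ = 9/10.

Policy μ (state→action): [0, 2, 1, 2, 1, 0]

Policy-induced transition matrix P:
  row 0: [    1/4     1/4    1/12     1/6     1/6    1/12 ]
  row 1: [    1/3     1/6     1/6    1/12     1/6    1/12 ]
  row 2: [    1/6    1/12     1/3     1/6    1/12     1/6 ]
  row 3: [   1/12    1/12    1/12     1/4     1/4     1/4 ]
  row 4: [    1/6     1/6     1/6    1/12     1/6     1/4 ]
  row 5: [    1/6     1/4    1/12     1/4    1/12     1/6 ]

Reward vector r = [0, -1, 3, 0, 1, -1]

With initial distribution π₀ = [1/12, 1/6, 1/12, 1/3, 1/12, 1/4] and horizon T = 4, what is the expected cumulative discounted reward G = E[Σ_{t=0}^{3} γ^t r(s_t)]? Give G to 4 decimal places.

t=0: π = [0.0833, 0.1667, 0.0833, 0.3333, 0.0833, 0.2500], E[r] = -0.0833, γ^t·E[r] = -0.083333, running G = -0.083333
t=1: π = [0.1736, 0.1597, 0.1250, 0.1944, 0.1667, 0.1806], E[r] = 0.2014, γ^t·E[r] = 0.181250, running G = 0.097917
t=2: π = [0.1916, 0.1696, 0.1418, 0.1707, 0.1574, 0.1690], E[r] = 0.2442, γ^t·E[r] = 0.197813, running G = 0.295729
t=3: π = [0.1967, 0.1707, 0.1460, 0.1677, 0.1550, 0.1639], E[r] = 0.2585, γ^t·E[r] = 0.188438, running G = 0.484167

G = 0.4842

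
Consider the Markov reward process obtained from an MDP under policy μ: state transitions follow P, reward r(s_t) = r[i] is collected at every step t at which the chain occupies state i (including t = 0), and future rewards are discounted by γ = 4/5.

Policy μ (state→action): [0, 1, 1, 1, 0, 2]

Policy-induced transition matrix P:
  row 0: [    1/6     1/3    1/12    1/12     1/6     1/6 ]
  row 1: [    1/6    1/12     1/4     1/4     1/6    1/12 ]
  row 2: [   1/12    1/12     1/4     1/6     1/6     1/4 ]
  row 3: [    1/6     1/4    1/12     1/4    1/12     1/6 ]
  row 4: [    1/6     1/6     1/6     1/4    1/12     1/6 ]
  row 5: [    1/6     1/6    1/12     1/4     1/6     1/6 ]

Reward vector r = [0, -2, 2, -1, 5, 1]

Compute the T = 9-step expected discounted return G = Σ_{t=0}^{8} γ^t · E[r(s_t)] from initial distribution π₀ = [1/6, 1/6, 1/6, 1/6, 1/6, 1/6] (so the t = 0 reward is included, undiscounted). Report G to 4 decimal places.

G = 2.7691

t=0: π = [0.1667, 0.1667, 0.1667, 0.1667, 0.1667, 0.1667], E[r] = 0.8333, γ^t·E[r] = 0.833333, running G = 0.833333
t=1: π = [0.1528, 0.1806, 0.1528, 0.2083, 0.1389, 0.1667], E[r] = 0.5972, γ^t·E[r] = 0.477778, running G = 1.311111
t=2: π = [0.1539, 0.1817, 0.1505, 0.2118, 0.1377, 0.1644], E[r] = 0.5787, γ^t·E[r] = 0.370370, running G = 1.681481
t=3: π = [0.1541, 0.1823, 0.1502, 0.2118, 0.1375, 0.1641], E[r] = 0.5757, γ^t·E[r] = 0.294765, running G = 1.976247
t=4: π = [0.1542, 0.1823, 0.1502, 0.2118, 0.1376, 0.1640], E[r] = 0.5758, γ^t·E[r] = 0.235839, running G = 2.212086
t=5: π = [0.1541, 0.1823, 0.1502, 0.2118, 0.1376, 0.1640], E[r] = 0.5758, γ^t·E[r] = 0.188678, running G = 2.400764
t=6: π = [0.1541, 0.1823, 0.1502, 0.2118, 0.1376, 0.1640], E[r] = 0.5758, γ^t·E[r] = 0.150945, running G = 2.551709
t=7: π = [0.1541, 0.1823, 0.1502, 0.2118, 0.1376, 0.1640], E[r] = 0.5758, γ^t·E[r] = 0.120756, running G = 2.672465
t=8: π = [0.1541, 0.1823, 0.1502, 0.2118, 0.1376, 0.1640], E[r] = 0.5758, γ^t·E[r] = 0.096605, running G = 2.769069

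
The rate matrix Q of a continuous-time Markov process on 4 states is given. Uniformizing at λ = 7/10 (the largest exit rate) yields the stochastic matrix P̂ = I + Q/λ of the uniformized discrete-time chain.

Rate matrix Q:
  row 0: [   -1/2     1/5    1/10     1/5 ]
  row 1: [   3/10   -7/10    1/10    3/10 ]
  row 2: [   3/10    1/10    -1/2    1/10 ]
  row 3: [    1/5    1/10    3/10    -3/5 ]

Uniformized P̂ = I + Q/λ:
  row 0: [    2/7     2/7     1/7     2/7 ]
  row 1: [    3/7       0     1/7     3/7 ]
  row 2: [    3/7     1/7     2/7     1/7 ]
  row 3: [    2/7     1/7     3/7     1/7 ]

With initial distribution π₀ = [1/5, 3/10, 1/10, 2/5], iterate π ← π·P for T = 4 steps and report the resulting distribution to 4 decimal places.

t=0: π = [0.2000, 0.3000, 0.1000, 0.4000]
t=1: π = [0.3429, 0.1286, 0.2714, 0.2571]
t=2: π = [0.3429, 0.1735, 0.2551, 0.2286]
t=3: π = [0.3469, 0.1671, 0.2446, 0.2414]
t=4: π = [0.3445, 0.1686, 0.2468, 0.2401]

π = [0.3445, 0.1686, 0.2468, 0.2401]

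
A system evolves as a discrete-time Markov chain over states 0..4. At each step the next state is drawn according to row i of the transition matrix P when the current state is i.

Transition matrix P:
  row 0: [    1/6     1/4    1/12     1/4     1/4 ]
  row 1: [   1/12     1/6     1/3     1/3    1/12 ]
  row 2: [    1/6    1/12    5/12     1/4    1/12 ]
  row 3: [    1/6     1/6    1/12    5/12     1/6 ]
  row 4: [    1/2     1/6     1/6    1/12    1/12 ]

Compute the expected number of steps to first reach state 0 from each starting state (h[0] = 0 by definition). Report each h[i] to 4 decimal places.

h = [0.0000, 5.6727, 5.2101, 5.0885, 3.5322]

First-step conditioning: h[0] = 0; for i ≠ 0, h[i] = 1 + Σ_k P[i][k]·h[k].
  h[1] = 1 + 1/6·h[1] + 1/3·h[2] + 1/3·h[3] + 1/12·h[4]
  h[2] = 1 + 1/12·h[1] + 5/12·h[2] + 1/4·h[3] + 1/12·h[4]
  h[3] = 1 + 1/6·h[1] + 1/12·h[2] + 5/12·h[3] + 1/6·h[4]
  h[4] = 1 + 1/6·h[1] + 1/6·h[2] + 1/12·h[3] + 1/12·h[4]
Solving the 4×4 linear system over states ≠ 0 gives exactly h = [0, 17364/3061, 15948/3061, 15576/3061, 10812/3061] (h[0] = 0 is the target).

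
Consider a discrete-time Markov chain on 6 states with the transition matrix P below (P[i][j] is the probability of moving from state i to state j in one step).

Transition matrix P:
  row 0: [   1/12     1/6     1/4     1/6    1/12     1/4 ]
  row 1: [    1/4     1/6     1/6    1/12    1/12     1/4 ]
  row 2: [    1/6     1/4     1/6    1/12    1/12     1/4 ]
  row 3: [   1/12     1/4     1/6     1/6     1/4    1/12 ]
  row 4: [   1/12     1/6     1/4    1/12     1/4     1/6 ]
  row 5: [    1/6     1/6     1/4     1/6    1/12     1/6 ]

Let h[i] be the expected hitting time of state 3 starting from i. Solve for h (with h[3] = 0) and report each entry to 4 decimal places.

h = [8.0068, 8.6188, 8.6698, 0.0000, 8.8075, 8.0068]

First-step conditioning: h[3] = 0; for i ≠ 3, h[i] = 1 + Σ_k P[i][k]·h[k].
  h[0] = 1 + 1/12·h[0] + 1/6·h[1] + 1/4·h[2] + 1/12·h[4] + 1/4·h[5]
  h[1] = 1 + 1/4·h[0] + 1/6·h[1] + 1/6·h[2] + 1/12·h[4] + 1/4·h[5]
  h[2] = 1 + 1/6·h[0] + 1/4·h[1] + 1/6·h[2] + 1/12·h[4] + 1/4·h[5]
  h[4] = 1 + 1/12·h[0] + 1/6·h[1] + 1/4·h[2] + 1/4·h[4] + 1/6·h[5]
  h[5] = 1 + 1/6·h[0] + 1/6·h[1] + 1/4·h[2] + 1/12·h[4] + 1/6·h[5]
Solving the 5×5 linear system over states ≠ 3 gives exactly h = [18840/2353, 1560/181, 20400/2353, 0, 20724/2353, 18840/2353] (h[3] = 0 is the target).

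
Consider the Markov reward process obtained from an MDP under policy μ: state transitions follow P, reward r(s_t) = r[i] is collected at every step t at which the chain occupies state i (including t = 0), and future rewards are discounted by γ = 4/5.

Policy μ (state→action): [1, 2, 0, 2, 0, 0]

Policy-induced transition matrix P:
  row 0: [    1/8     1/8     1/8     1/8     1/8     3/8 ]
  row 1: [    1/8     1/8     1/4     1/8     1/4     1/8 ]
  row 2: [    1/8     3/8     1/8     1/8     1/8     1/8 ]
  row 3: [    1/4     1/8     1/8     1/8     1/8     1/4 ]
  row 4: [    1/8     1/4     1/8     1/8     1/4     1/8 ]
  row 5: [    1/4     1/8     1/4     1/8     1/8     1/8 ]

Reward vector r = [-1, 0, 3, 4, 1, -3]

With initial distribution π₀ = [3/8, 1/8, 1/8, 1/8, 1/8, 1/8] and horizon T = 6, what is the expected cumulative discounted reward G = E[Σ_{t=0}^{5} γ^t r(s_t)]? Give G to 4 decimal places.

t=0: π = [0.3750, 0.1250, 0.1250, 0.1250, 0.1250, 0.1250], E[r] = 0.2500, γ^t·E[r] = 0.250000, running G = 0.250000
t=1: π = [0.1563, 0.1719, 0.1563, 0.1250, 0.1563, 0.2344], E[r] = 0.2656, γ^t·E[r] = 0.212500, running G = 0.462500
t=2: π = [0.1699, 0.1836, 0.1758, 0.1250, 0.1660, 0.1797], E[r] = 0.4844, γ^t·E[r] = 0.310000, running G = 0.772500
t=3: π = [0.1631, 0.1897, 0.1704, 0.1250, 0.1687, 0.1831], E[r] = 0.4675, γ^t·E[r] = 0.239375, running G = 1.011875
t=4: π = [0.1635, 0.1887, 0.1716, 0.1250, 0.1698, 0.1814], E[r] = 0.4769, γ^t·E[r] = 0.195338, running G = 1.207213
t=5: π = [0.1633, 0.1891, 0.1713, 0.1250, 0.1698, 0.1815], E[r] = 0.4758, γ^t·E[r] = 0.155905, running G = 1.363118

G = 1.3631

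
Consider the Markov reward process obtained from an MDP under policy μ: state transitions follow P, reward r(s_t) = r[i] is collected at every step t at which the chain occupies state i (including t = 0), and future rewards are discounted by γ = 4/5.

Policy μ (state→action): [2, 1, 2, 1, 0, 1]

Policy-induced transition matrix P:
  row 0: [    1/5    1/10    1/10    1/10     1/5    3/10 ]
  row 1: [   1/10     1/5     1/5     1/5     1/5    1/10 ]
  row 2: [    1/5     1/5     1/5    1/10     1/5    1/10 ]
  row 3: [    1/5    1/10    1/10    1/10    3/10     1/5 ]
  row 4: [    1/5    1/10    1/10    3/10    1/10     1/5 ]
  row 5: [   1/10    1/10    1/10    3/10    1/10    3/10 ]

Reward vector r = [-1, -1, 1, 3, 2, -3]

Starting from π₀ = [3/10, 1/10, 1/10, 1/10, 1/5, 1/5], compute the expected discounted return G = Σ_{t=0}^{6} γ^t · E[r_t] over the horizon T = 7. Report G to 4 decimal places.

t=0: π = [0.3000, 0.1000, 0.1000, 0.1000, 0.2000, 0.2000], E[r] = -0.2000, γ^t·E[r] = -0.200000, running G = -0.200000
t=1: π = [0.1700, 0.1200, 0.1200, 0.1900, 0.1700, 0.2300], E[r] = 0.0500, γ^t·E[r] = 0.040000, running G = -0.160000
t=2: π = [0.1650, 0.1240, 0.1240, 0.1920, 0.1790, 0.2160], E[r] = 0.1210, γ^t·E[r] = 0.077440, running G = -0.082560
t=3: π = [0.1660, 0.1248, 0.1248, 0.1914, 0.1797, 0.2133], E[r] = 0.1277, γ^t·E[r] = 0.065382, running G = -0.017178
t=4: π = [0.1662, 0.1250, 0.1250, 0.1911, 0.1798, 0.2130], E[r] = 0.1278, γ^t·E[r] = 0.052355, running G = 0.035177
t=5: π = [0.1662, 0.1250, 0.1250, 0.1911, 0.1798, 0.2129], E[r] = 0.1278, γ^t·E[r] = 0.041894, running G = 0.077071
t=6: π = [0.1662, 0.1250, 0.1250, 0.1910, 0.1798, 0.2129], E[r] = 0.1279, γ^t·E[r] = 0.033517, running G = 0.110588

G = 0.1106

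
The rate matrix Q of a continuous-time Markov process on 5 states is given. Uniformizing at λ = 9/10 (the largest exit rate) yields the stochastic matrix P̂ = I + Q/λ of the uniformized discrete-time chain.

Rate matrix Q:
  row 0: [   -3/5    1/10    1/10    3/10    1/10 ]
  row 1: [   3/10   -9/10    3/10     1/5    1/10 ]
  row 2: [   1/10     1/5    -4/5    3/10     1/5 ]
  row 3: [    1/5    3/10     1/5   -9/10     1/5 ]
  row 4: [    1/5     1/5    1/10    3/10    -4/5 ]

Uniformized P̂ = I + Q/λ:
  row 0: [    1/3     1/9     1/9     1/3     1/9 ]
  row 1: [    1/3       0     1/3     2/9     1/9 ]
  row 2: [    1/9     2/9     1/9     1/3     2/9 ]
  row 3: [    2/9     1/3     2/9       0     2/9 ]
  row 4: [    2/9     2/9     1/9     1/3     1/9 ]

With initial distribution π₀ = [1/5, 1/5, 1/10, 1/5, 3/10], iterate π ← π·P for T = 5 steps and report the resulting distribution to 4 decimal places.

π = [0.2504, 0.1804, 0.1773, 0.2350, 0.1569]

t=0: π = [0.2000, 0.2000, 0.1000, 0.2000, 0.3000]
t=1: π = [0.2556, 0.1778, 0.1778, 0.2444, 0.1444]
t=2: π = [0.2506, 0.1815, 0.1778, 0.2321, 0.1580]
t=3: π = [0.2505, 0.1798, 0.1772, 0.2358, 0.1567]
t=4: π = [0.2503, 0.1806, 0.1773, 0.2348, 0.1570]
t=5: π = [0.2504, 0.1804, 0.1773, 0.2350, 0.1569]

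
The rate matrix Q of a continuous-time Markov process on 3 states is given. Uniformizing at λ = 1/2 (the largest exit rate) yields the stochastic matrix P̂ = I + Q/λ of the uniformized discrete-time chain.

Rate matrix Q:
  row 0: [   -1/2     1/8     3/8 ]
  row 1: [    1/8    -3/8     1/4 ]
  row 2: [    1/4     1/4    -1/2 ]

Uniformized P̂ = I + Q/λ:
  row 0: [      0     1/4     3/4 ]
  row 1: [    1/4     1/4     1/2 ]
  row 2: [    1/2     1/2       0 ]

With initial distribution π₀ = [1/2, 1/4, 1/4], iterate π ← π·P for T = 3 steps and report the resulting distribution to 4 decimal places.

π = [0.2422, 0.3242, 0.4336]

t=0: π = [0.5000, 0.2500, 0.2500]
t=1: π = [0.1875, 0.3125, 0.5000]
t=2: π = [0.3281, 0.3750, 0.2969]
t=3: π = [0.2422, 0.3242, 0.4336]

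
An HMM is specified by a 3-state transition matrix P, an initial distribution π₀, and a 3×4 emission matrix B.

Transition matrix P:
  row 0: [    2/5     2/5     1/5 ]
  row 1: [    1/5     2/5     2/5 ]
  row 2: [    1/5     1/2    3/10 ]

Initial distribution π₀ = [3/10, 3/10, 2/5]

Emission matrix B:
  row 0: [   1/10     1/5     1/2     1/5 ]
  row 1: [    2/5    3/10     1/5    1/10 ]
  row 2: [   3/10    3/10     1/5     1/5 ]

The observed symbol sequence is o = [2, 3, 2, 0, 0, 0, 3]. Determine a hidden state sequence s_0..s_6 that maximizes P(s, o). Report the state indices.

path = [0, 0, 0, 1, 1, 1, 2]

t=0: δ = [1.500e-01, 6.000e-02, 8.000e-02]  (obs o_0=2)
t=1: δ = [1.200e-02, 6.000e-03, 6.000e-03]  ψ = [0, 0, 0]  (obs o_1=3)
t=2: δ = [2.400e-03, 9.600e-04, 4.800e-04]  ψ = [0, 0, 0]  (obs o_2=2)
t=3: δ = [9.600e-05, 3.840e-04, 1.440e-04]  ψ = [0, 0, 0]  (obs o_3=0)
t=4: δ = [7.680e-06, 6.144e-05, 4.608e-05]  ψ = [1, 1, 1]  (obs o_4=0)
t=5: δ = [1.229e-06, 9.830e-06, 7.373e-06]  ψ = [1, 1, 1]  (obs o_5=0)
t=6: δ = [3.932e-07, 3.932e-07, 7.864e-07]  ψ = [1, 1, 1]  (obs o_6=3)
backtrack: best end state = 2; path = [0, 0, 0, 1, 1, 1, 2]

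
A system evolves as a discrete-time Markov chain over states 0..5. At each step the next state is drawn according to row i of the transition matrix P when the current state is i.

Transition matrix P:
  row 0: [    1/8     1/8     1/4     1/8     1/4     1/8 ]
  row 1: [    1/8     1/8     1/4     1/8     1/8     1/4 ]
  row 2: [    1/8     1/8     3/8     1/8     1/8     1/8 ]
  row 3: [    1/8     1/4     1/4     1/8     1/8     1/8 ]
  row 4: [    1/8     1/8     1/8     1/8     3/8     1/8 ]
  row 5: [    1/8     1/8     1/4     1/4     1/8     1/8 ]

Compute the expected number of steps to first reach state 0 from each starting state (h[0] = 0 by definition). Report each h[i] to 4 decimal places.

h = [0.0000, 8.0000, 8.0000, 8.0000, 8.0000, 8.0000]

First-step conditioning: h[0] = 0; for i ≠ 0, h[i] = 1 + Σ_k P[i][k]·h[k].
  h[1] = 1 + 1/8·h[1] + 1/4·h[2] + 1/8·h[3] + 1/8·h[4] + 1/4·h[5]
  h[2] = 1 + 1/8·h[1] + 3/8·h[2] + 1/8·h[3] + 1/8·h[4] + 1/8·h[5]
  h[3] = 1 + 1/4·h[1] + 1/4·h[2] + 1/8·h[3] + 1/8·h[4] + 1/8·h[5]
  h[4] = 1 + 1/8·h[1] + 1/8·h[2] + 1/8·h[3] + 3/8·h[4] + 1/8·h[5]
  h[5] = 1 + 1/8·h[1] + 1/4·h[2] + 1/4·h[3] + 1/8·h[4] + 1/8·h[5]
Solving the 5×5 linear system over states ≠ 0 gives exactly h = [0, 8, 8, 8, 8, 8] (h[0] = 0 is the target).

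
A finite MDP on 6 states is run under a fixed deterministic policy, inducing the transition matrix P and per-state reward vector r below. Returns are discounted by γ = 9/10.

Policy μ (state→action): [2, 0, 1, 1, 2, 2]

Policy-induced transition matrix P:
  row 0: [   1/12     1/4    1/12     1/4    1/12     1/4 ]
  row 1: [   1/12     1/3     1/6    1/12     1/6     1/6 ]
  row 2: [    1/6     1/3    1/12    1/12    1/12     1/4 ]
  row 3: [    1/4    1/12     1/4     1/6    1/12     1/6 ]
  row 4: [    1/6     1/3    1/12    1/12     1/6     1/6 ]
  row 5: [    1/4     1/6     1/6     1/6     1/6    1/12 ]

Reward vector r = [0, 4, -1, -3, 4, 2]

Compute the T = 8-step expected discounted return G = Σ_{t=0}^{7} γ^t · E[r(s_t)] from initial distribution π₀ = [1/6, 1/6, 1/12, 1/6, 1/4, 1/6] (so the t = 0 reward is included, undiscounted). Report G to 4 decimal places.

t=0: π = [0.1667, 0.1667, 0.0833, 0.1667, 0.2500, 0.1667], E[r] = 1.4167, γ^t·E[r] = 1.416667, running G = 1.416667
t=1: π = [0.1667, 0.2500, 0.1389, 0.1389, 0.1319, 0.1736], E[r] = 1.3194, γ^t·E[r] = 1.187500, running G = 2.604167
t=2: π = [0.1580, 0.2558, 0.1418, 0.1372, 0.1296, 0.1777], E[r] = 1.3438, γ^t·E[r] = 1.088438, running G = 3.692604
t=3: π = [0.1584, 0.2563, 0.1423, 0.1359, 0.1303, 0.1768], E[r] = 1.3498, γ^t·E[r] = 0.983988, running G = 4.676592
t=4: π = [0.1582, 0.2567, 0.1421, 0.1358, 0.1303, 0.1770], E[r] = 1.3524, γ^t·E[r] = 0.887288, running G = 5.563880
t=5: π = [0.1582, 0.2567, 0.1421, 0.1358, 0.1303, 0.1769], E[r] = 1.3526, γ^t·E[r] = 0.798710, running G = 6.362590
t=6: π = [0.1582, 0.2567, 0.1421, 0.1358, 0.1303, 0.1769], E[r] = 1.3528, γ^t·E[r] = 0.718908, running G = 7.081499
t=7: π = [0.1582, 0.2567, 0.1421, 0.1358, 0.1303, 0.1769], E[r] = 1.3528, γ^t·E[r] = 0.647026, running G = 7.728525

G = 7.7285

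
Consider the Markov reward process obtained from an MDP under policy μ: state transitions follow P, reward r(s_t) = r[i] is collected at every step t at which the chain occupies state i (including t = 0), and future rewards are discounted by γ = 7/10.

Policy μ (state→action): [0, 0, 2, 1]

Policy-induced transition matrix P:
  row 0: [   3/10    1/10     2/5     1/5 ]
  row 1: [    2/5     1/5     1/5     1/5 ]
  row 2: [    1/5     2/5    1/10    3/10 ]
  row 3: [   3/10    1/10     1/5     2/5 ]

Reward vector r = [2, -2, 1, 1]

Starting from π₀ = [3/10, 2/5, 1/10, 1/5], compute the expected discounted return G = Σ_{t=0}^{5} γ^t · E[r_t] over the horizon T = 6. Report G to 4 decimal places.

t=0: π = [0.3000, 0.4000, 0.1000, 0.2000], E[r] = 0.1000, γ^t·E[r] = 0.100000, running G = 0.100000
t=1: π = [0.3300, 0.1700, 0.2500, 0.2500], E[r] = 0.8200, γ^t·E[r] = 0.574000, running G = 0.674000
t=2: π = [0.2920, 0.1920, 0.2410, 0.2750], E[r] = 0.7160, γ^t·E[r] = 0.350840, running G = 1.024840
t=3: π = [0.2951, 0.1915, 0.2343, 0.2791], E[r] = 0.7206, γ^t·E[r] = 0.247166, running G = 1.272006
t=4: π = [0.2957, 0.1894, 0.2356, 0.2793], E[r] = 0.7274, γ^t·E[r] = 0.174649, running G = 1.446655
t=5: π = [0.2954, 0.1896, 0.2356, 0.2794], E[r] = 0.7265, γ^t·E[r] = 0.122107, running G = 1.568761

G = 1.5688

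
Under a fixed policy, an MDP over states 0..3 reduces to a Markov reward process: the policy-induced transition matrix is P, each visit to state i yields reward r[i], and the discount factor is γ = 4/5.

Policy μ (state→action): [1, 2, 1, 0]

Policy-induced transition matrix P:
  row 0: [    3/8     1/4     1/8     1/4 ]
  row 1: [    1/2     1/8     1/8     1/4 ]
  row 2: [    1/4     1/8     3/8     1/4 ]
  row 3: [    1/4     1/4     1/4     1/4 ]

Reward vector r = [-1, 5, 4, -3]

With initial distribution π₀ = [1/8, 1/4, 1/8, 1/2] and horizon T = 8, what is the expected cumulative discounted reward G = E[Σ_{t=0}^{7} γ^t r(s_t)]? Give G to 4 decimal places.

t=0: π = [0.1250, 0.2500, 0.1250, 0.5000], E[r] = 0.1250, γ^t·E[r] = 0.125000, running G = 0.125000
t=1: π = [0.3281, 0.2031, 0.2188, 0.2500], E[r] = 0.8125, γ^t·E[r] = 0.650000, running G = 0.775000
t=2: π = [0.3418, 0.1973, 0.2109, 0.2500], E[r] = 0.7383, γ^t·E[r] = 0.472500, running G = 1.247500
t=3: π = [0.3420, 0.1990, 0.2090, 0.2500], E[r] = 0.7388, γ^t·E[r] = 0.378250, running G = 1.625750
t=4: π = [0.3425, 0.1990, 0.2085, 0.2500], E[r] = 0.7365, γ^t·E[r] = 0.301675, running G = 1.927425
t=5: π = [0.3426, 0.1991, 0.2084, 0.2500], E[r] = 0.7362, γ^t·E[r] = 0.241253, running G = 2.168678
t=6: π = [0.3426, 0.1991, 0.2083, 0.2500], E[r] = 0.7361, γ^t·E[r] = 0.192975, running G = 2.361652
t=7: π = [0.3426, 0.1991, 0.2083, 0.2500], E[r] = 0.7361, γ^t·E[r] = 0.154375, running G = 2.516028

G = 2.5160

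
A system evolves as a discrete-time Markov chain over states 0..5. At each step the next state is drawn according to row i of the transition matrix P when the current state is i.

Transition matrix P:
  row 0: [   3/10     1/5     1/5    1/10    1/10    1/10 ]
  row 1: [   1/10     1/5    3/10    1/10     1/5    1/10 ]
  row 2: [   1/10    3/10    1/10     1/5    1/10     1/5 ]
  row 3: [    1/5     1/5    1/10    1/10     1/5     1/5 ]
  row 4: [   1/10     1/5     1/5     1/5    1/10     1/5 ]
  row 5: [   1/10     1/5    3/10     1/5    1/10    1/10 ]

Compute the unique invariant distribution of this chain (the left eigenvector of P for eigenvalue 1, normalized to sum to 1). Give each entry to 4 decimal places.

π = [0.1436, 0.2202, 0.2018, 0.1487, 0.1369, 0.1487]

Balance equations π_j = Σ_i π_i·P[i][j]:
  π_0 = 3/10·π_0 + 1/10·π_1 + 1/10·π_2 + 1/5·π_3 + 1/10·π_4 + 1/10·π_5
  π_1 = 1/5·π_0 + 1/5·π_1 + 3/10·π_2 + 1/5·π_3 + 1/5·π_4 + 1/5·π_5
  π_2 = 1/5·π_0 + 3/10·π_1 + 1/10·π_2 + 1/10·π_3 + 1/5·π_4 + 3/10·π_5
  π_3 = 1/10·π_0 + 1/10·π_1 + 1/5·π_2 + 1/10·π_3 + 1/5·π_4 + 1/5·π_5
  π_4 = 1/10·π_0 + 1/5·π_1 + 1/10·π_2 + 1/5·π_3 + 1/10·π_4 + 1/10·π_5
  normalize: π_0 + π_1 + π_2 + π_3 + π_4 + π_5 = 1
Solving the linear system gives exactly π = [1393/9701, 24/109, 22/109, 1443/9701, 1328/9701, 1443/9701].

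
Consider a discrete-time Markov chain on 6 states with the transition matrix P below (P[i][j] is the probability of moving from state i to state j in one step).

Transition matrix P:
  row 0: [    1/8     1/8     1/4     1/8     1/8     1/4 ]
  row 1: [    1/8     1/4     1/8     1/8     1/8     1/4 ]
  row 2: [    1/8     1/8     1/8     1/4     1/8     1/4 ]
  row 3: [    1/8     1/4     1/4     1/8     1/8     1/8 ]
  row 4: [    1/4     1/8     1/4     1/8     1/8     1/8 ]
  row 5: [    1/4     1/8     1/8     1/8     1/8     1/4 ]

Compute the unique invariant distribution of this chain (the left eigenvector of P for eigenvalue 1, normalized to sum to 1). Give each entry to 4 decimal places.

Balance equations π_j = Σ_i π_i·P[i][j]:
  π_0 = 1/8·π_0 + 1/8·π_1 + 1/8·π_2 + 1/8·π_3 + 1/4·π_4 + 1/4·π_5
  π_1 = 1/8·π_0 + 1/4·π_1 + 1/8·π_2 + 1/4·π_3 + 1/8·π_4 + 1/8·π_5
  π_2 = 1/4·π_0 + 1/8·π_1 + 1/8·π_2 + 1/4·π_3 + 1/4·π_4 + 1/8·π_5
  π_3 = 1/8·π_0 + 1/8·π_1 + 1/4·π_2 + 1/8·π_3 + 1/8·π_4 + 1/8·π_5
  π_4 = 1/8·π_0 + 1/8·π_1 + 1/8·π_2 + 1/8·π_3 + 1/8·π_4 + 1/8·π_5
  normalize: π_0 + π_1 + π_2 + π_3 + π_4 + π_5 = 1
Solving the linear system gives exactly π = [676/4033, 5289/32264, 726/4033, 4759/32264, 1/8, 6967/32264].

π = [0.1676, 0.1639, 0.1800, 0.1475, 0.1250, 0.2159]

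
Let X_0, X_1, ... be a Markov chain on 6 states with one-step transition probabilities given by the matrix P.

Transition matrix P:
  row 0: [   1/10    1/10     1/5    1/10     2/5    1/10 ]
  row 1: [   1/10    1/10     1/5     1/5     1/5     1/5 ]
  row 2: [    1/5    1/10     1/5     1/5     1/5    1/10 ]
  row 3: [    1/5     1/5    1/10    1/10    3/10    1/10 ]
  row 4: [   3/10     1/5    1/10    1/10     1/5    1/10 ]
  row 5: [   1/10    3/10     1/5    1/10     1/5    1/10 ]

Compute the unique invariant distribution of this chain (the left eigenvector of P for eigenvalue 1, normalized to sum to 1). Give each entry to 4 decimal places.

π = [0.1792, 0.1614, 0.1619, 0.1323, 0.2491, 0.1161]

Balance equations π_j = Σ_i π_i·P[i][j]:
  π_0 = 1/10·π_0 + 1/10·π_1 + 1/5·π_2 + 1/5·π_3 + 3/10·π_4 + 1/10·π_5
  π_1 = 1/10·π_0 + 1/10·π_1 + 1/10·π_2 + 1/5·π_3 + 1/5·π_4 + 3/10·π_5
  π_2 = 1/5·π_0 + 1/5·π_1 + 1/5·π_2 + 1/10·π_3 + 1/10·π_4 + 1/5·π_5
  π_3 = 1/10·π_0 + 1/5·π_1 + 1/5·π_2 + 1/10·π_3 + 1/10·π_4 + 1/10·π_5
  π_4 = 2/5·π_0 + 1/5·π_1 + 1/5·π_2 + 3/10·π_3 + 1/5·π_4 + 1/5·π_5
  normalize: π_0 + π_1 + π_2 + π_3 + π_4 + π_5 = 1
Solving the linear system gives exactly π = [21117/117818, 9506/58909, 9535/58909, 7795/58909, 14673/58909, 13683/117818].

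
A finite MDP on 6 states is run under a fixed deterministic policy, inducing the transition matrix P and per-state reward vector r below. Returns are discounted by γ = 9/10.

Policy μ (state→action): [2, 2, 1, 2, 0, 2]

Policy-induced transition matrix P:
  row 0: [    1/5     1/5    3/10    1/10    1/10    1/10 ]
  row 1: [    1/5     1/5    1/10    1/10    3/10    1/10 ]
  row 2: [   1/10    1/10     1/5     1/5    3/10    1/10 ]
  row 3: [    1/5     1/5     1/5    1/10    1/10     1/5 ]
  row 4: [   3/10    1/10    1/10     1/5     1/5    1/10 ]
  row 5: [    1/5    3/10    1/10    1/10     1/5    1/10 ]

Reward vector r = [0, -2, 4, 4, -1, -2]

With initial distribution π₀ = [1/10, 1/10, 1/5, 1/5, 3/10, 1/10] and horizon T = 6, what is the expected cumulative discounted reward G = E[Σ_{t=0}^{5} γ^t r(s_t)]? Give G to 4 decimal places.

t=0: π = [0.1000, 0.1000, 0.2000, 0.2000, 0.3000, 0.1000], E[r] = 0.9000, γ^t·E[r] = 0.900000, running G = 0.900000
t=1: π = [0.2100, 0.1600, 0.1600, 0.1500, 0.2000, 0.1200], E[r] = 0.4800, γ^t·E[r] = 0.432000, running G = 1.332000
t=2: π = [0.2040, 0.1760, 0.1730, 0.1360, 0.1960, 0.1150], E[r] = 0.4580, γ^t·E[r] = 0.370980, running G = 1.702980
t=3: π = [0.2023, 0.1746, 0.1717, 0.1369, 0.2009, 0.1136], E[r] = 0.4571, γ^t·E[r] = 0.333226, running G = 2.036206
t=4: π = [0.2029, 0.1741, 0.1713, 0.1373, 0.2007, 0.1137], E[r] = 0.4580, γ^t·E[r] = 0.300513, running G = 2.336719
t=5: π = [0.2029, 0.1742, 0.1714, 0.1372, 0.2005, 0.1137], E[r] = 0.4583, γ^t·E[r] = 0.270605, running G = 2.607324

G = 2.6073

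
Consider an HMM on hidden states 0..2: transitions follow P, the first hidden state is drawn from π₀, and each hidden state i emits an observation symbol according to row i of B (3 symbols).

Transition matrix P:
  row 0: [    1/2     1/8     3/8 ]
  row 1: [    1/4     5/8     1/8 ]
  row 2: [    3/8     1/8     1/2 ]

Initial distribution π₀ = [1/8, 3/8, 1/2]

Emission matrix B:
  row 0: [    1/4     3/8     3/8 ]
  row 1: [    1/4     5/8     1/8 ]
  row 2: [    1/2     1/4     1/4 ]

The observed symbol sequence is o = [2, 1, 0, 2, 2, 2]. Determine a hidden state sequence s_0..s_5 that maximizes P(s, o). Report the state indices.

t=0: δ = [4.688e-02, 4.688e-02, 1.250e-01]  (obs o_0=2)
t=1: δ = [1.758e-02, 1.831e-02, 1.562e-02]  ψ = [2, 1, 2]  (obs o_1=1)
t=2: δ = [2.197e-03, 2.861e-03, 3.906e-03]  ψ = [0, 1, 2]  (obs o_2=0)
t=3: δ = [5.493e-04, 2.235e-04, 4.883e-04]  ψ = [2, 1, 2]  (obs o_3=2)
t=4: δ = [1.030e-04, 1.746e-05, 6.104e-05]  ψ = [0, 1, 2]  (obs o_4=2)
t=5: δ = [1.931e-05, 1.609e-06, 9.656e-06]  ψ = [0, 0, 0]  (obs o_5=2)
backtrack: best end state = 0; path = [2, 2, 2, 0, 0, 0]

path = [2, 2, 2, 0, 0, 0]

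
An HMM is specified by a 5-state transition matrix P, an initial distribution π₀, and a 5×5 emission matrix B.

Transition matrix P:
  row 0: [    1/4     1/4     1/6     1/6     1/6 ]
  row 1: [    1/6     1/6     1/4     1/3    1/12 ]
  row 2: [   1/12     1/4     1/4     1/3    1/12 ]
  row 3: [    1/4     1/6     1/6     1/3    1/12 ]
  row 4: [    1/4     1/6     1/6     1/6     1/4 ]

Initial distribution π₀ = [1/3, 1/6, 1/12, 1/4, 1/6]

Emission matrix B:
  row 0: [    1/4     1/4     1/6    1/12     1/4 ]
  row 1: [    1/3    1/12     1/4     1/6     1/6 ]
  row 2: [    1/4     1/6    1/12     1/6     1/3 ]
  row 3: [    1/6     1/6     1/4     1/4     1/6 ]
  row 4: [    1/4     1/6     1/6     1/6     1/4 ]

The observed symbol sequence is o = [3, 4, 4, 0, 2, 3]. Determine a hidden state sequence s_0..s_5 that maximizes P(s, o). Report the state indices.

t=0: δ = [2.778e-02, 2.778e-02, 1.389e-02, 6.250e-02, 2.778e-02]  (obs o_0=3)
t=1: δ = [3.906e-03, 1.736e-03, 3.472e-03, 3.472e-03, 1.736e-03]  ψ = [3, 3, 3, 3, 4]  (obs o_1=4)
t=2: δ = [2.441e-04, 1.628e-04, 2.894e-04, 1.929e-04, 1.628e-04]  ψ = [0, 0, 2, 2, 0]  (obs o_2=4)
t=3: δ = [1.526e-05, 2.411e-05, 1.808e-05, 1.608e-05, 1.017e-05]  ψ = [0, 2, 2, 2, 0]  (obs o_3=0)
t=4: δ = [6.698e-07, 1.130e-06, 5.023e-07, 2.009e-06, 4.239e-07]  ψ = [1, 2, 1, 1, 0]  (obs o_4=2)
t=5: δ = [4.186e-08, 5.582e-08, 5.582e-08, 1.674e-07, 2.791e-08]  ψ = [3, 3, 3, 3, 3]  (obs o_5=3)
backtrack: best end state = 3; path = [3, 2, 2, 1, 3, 3]

path = [3, 2, 2, 1, 3, 3]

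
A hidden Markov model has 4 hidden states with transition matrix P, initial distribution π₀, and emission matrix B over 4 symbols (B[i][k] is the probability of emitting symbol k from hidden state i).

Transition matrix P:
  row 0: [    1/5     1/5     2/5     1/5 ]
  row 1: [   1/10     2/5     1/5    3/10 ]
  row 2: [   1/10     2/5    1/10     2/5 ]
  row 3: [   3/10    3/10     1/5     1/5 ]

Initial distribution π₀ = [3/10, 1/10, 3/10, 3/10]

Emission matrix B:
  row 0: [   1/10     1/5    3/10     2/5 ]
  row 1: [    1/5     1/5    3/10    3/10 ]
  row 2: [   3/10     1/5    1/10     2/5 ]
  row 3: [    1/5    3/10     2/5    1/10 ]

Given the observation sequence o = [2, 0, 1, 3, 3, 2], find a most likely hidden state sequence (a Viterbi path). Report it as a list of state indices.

t=0: δ = [9.000e-02, 3.000e-02, 3.000e-02, 1.200e-01]  (obs o_0=2)
t=1: δ = [3.600e-03, 7.200e-03, 1.080e-02, 4.800e-03]  ψ = [3, 3, 0, 3]  (obs o_1=0)
t=2: δ = [2.880e-04, 8.640e-04, 2.880e-04, 1.296e-03]  ψ = [3, 2, 0, 2]  (obs o_2=1)
t=3: δ = [1.555e-04, 1.166e-04, 1.037e-04, 2.592e-05]  ψ = [3, 3, 3, 1]  (obs o_3=3)
t=4: δ = [1.244e-05, 1.400e-05, 2.488e-05, 4.147e-06]  ψ = [0, 1, 0, 2]  (obs o_4=3)
t=5: δ = [7.465e-07, 2.986e-06, 4.977e-07, 3.981e-06]  ψ = [0, 2, 0, 2]  (obs o_5=2)
backtrack: best end state = 3; path = [0, 2, 3, 0, 2, 3]

path = [0, 2, 3, 0, 2, 3]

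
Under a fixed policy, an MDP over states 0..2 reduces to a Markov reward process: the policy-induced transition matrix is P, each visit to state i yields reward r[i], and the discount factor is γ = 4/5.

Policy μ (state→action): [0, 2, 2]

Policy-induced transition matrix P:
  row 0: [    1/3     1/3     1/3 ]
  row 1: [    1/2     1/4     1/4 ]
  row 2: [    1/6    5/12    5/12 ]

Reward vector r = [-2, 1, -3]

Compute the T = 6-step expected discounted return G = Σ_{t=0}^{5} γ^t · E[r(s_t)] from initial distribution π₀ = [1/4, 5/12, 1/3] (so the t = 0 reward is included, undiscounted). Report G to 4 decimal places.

t=0: π = [0.2500, 0.4167, 0.3333], E[r] = -1.0833, γ^t·E[r] = -1.083333, running G = -1.083333
t=1: π = [0.3472, 0.3264, 0.3264], E[r] = -1.3472, γ^t·E[r] = -1.077778, running G = -2.161111
t=2: π = [0.3333, 0.3333, 0.3333], E[r] = -1.3333, γ^t·E[r] = -0.853333, running G = -3.014444
t=3: π = [0.3333, 0.3333, 0.3333], E[r] = -1.3333, γ^t·E[r] = -0.682667, running G = -3.697111
t=4: π = [0.3333, 0.3333, 0.3333], E[r] = -1.3333, γ^t·E[r] = -0.546133, running G = -4.243244
t=5: π = [0.3333, 0.3333, 0.3333], E[r] = -1.3333, γ^t·E[r] = -0.436907, running G = -4.680151

G = -4.6802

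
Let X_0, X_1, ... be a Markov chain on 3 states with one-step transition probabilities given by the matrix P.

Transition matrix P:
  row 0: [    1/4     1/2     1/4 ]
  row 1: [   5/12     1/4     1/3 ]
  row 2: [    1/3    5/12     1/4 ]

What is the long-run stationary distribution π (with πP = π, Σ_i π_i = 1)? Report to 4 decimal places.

Balance equations π_j = Σ_i π_i·P[i][j]:
  π_0 = 1/4·π_0 + 5/12·π_1 + 1/3·π_2
  π_1 = 1/2·π_0 + 1/4·π_1 + 5/12·π_2
  normalize: π_0 + π_1 + π_2 = 1
Solving the linear system gives exactly π = [61/181, 69/181, 51/181].

π = [0.3370, 0.3812, 0.2818]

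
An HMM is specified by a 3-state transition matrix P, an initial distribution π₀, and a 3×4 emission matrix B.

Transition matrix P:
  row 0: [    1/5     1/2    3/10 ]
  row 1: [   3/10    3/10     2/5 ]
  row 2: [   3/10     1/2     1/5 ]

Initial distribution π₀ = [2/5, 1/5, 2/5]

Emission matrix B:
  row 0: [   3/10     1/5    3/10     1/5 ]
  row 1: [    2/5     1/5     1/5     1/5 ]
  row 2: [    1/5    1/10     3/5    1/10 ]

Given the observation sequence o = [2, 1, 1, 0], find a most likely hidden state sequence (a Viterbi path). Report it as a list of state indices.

path = [2, 1, 0, 1]

t=0: δ = [1.200e-01, 4.000e-02, 2.400e-01]  (obs o_0=2)
t=1: δ = [1.440e-02, 2.400e-02, 4.800e-03]  ψ = [2, 2, 2]  (obs o_1=1)
t=2: δ = [1.440e-03, 1.440e-03, 9.600e-04]  ψ = [1, 0, 1]  (obs o_2=1)
t=3: δ = [1.296e-04, 2.880e-04, 1.152e-04]  ψ = [1, 0, 1]  (obs o_3=0)
backtrack: best end state = 1; path = [2, 1, 0, 1]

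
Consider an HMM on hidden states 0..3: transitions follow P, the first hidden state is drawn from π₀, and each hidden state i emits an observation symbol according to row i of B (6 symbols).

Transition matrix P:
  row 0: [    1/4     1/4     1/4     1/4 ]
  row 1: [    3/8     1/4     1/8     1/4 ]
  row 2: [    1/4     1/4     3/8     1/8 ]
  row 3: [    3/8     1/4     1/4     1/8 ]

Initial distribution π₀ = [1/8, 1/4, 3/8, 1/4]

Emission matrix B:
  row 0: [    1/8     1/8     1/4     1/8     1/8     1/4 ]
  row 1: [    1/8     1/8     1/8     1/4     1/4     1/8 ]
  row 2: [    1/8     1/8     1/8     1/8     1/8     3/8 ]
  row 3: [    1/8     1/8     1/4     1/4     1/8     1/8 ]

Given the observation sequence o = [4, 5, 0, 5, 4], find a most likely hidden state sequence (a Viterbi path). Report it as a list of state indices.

path = [2, 2, 2, 2, 1]

t=0: δ = [1.562e-02, 6.250e-02, 4.688e-02, 3.125e-02]  (obs o_0=4)
t=1: δ = [5.859e-03, 1.953e-03, 6.592e-03, 1.953e-03]  ψ = [1, 1, 2, 1]  (obs o_1=5)
t=2: δ = [2.060e-04, 2.060e-04, 3.090e-04, 1.831e-04]  ψ = [2, 2, 2, 0]  (obs o_2=0)
t=3: δ = [1.931e-05, 9.656e-06, 4.345e-05, 6.437e-06]  ψ = [1, 2, 2, 0]  (obs o_3=5)
t=4: δ = [1.358e-06, 2.716e-06, 2.037e-06, 6.789e-07]  ψ = [2, 2, 2, 2]  (obs o_4=4)
backtrack: best end state = 1; path = [2, 2, 2, 2, 1]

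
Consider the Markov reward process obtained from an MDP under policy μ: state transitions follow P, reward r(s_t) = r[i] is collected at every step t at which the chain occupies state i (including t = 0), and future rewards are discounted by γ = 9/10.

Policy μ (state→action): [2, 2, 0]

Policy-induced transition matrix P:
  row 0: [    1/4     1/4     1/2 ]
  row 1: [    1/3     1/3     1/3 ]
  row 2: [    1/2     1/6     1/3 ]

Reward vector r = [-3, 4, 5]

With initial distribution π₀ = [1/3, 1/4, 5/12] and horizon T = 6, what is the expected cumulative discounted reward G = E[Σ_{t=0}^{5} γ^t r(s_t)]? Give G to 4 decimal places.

G = 8.7369

t=0: π = [0.3333, 0.2500, 0.4167], E[r] = 2.0833, γ^t·E[r] = 2.083333, running G = 2.083333
t=1: π = [0.3750, 0.2361, 0.3889], E[r] = 1.7639, γ^t·E[r] = 1.587500, running G = 3.670833
t=2: π = [0.3669, 0.2373, 0.3958], E[r] = 1.8275, γ^t·E[r] = 1.480313, running G = 5.151146
t=3: π = [0.3687, 0.2368, 0.3945], E[r] = 1.8134, γ^t·E[r] = 1.321945, running G = 6.473091
t=4: π = [0.3684, 0.2369, 0.3948], E[r] = 1.8163, γ^t·E[r] = 1.191686, running G = 7.664777
t=5: π = [0.3684, 0.2368, 0.3947], E[r] = 1.8157, γ^t·E[r] = 1.072140, running G = 8.736917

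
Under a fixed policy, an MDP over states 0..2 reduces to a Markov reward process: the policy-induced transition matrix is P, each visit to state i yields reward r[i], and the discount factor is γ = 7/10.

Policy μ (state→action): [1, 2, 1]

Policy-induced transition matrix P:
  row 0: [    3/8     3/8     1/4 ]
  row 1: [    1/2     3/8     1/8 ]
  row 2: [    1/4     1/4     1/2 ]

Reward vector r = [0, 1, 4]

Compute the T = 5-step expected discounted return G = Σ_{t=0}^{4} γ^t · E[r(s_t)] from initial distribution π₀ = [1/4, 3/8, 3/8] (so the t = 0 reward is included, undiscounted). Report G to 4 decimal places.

t=0: π = [0.2500, 0.3750, 0.3750], E[r] = 1.8750, γ^t·E[r] = 1.875000, running G = 1.875000
t=1: π = [0.3750, 0.3281, 0.2969], E[r] = 1.5156, γ^t·E[r] = 1.060938, running G = 2.935938
t=2: π = [0.3789, 0.3379, 0.2832], E[r] = 1.4707, γ^t·E[r] = 0.720645, running G = 3.656582
t=3: π = [0.3818, 0.3396, 0.2786], E[r] = 1.4539, γ^t·E[r] = 0.498673, running G = 4.155255
t=4: π = [0.3826, 0.3402, 0.2772], E[r] = 1.4489, γ^t·E[r] = 0.347891, running G = 4.503147

G = 4.5031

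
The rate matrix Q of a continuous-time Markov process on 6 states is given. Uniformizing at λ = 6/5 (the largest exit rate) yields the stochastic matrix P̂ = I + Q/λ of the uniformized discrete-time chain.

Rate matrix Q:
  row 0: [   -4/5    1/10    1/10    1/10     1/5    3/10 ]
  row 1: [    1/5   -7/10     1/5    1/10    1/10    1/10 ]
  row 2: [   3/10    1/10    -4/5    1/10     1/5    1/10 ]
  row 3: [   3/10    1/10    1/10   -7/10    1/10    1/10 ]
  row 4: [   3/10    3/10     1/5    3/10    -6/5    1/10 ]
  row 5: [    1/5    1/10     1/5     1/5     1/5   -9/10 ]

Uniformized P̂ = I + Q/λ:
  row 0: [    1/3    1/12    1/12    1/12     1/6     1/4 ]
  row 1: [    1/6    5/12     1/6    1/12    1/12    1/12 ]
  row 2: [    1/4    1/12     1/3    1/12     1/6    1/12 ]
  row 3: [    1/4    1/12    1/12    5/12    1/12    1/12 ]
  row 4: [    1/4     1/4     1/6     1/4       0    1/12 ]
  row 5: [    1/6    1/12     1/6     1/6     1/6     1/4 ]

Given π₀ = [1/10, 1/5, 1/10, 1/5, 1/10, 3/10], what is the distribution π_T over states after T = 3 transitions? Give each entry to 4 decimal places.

π = [0.2449, 0.1557, 0.1581, 0.1747, 0.1190, 0.1477]

t=0: π = [0.1000, 0.2000, 0.1000, 0.2000, 0.1000, 0.3000]
t=1: π = [0.2167, 0.1667, 0.1583, 0.1917, 0.1167, 0.1500]
t=2: π = [0.2417, 0.1583, 0.1590, 0.1792, 0.1174, 0.1444]
t=3: π = [0.2449, 0.1557, 0.1581, 0.1747, 0.1190, 0.1477]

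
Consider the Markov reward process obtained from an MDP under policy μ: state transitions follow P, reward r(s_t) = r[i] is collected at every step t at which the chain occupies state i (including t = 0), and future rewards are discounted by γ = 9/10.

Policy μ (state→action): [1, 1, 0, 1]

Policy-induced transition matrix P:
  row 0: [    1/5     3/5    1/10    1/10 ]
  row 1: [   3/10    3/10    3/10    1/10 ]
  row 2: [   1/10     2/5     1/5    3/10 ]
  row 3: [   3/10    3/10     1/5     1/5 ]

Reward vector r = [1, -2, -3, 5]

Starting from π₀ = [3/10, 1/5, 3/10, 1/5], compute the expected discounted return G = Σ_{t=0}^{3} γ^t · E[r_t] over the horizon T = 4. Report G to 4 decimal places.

t=0: π = [0.3000, 0.2000, 0.3000, 0.2000], E[r] = 0.0000, γ^t·E[r] = 0.000000, running G = 0.000000
t=1: π = [0.2100, 0.4200, 0.1900, 0.1800], E[r] = -0.3000, γ^t·E[r] = -0.270000, running G = -0.270000
t=2: π = [0.2410, 0.3820, 0.2210, 0.1560], E[r] = -0.4060, γ^t·E[r] = -0.328860, running G = -0.598860
t=3: π = [0.2317, 0.3944, 0.2141, 0.1598], E[r] = -0.4004, γ^t·E[r] = -0.291892, running G = -0.890752

G = -0.8908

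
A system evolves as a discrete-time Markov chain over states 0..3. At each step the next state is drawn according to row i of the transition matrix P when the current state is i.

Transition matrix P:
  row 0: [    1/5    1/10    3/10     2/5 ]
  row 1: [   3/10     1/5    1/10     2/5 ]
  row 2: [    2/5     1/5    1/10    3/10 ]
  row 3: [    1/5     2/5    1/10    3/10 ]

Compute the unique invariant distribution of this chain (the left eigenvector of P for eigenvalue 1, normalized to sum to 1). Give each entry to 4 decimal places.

Balance equations π_j = Σ_i π_i·P[i][j]:
  π_0 = 1/5·π_0 + 3/10·π_1 + 2/5·π_2 + 1/5·π_3
  π_1 = 1/10·π_0 + 1/5·π_1 + 1/5·π_2 + 2/5·π_3
  π_2 = 3/10·π_0 + 1/10·π_1 + 1/10·π_2 + 1/10·π_3
  normalize: π_0 + π_1 + π_2 + π_3 = 1
Solving the linear system gives exactly π = [151/593, 145/593, 179/1186, 415/1186].

π = [0.2546, 0.2445, 0.1509, 0.3499]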